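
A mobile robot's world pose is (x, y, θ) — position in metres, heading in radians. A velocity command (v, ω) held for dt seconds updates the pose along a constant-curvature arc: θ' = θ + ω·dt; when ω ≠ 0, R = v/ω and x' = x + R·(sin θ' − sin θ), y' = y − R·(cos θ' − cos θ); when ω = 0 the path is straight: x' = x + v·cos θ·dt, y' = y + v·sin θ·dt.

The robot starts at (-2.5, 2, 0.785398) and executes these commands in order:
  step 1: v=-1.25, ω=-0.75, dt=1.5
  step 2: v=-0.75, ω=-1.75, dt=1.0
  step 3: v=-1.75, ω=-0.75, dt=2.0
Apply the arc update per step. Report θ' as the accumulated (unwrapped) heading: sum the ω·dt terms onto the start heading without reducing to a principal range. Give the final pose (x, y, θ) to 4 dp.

step 1: θ'=-0.3396 (R=1.6667) → pose (-4.2337, 1.6070, -0.3396)
step 2: θ'=-2.0896 (R=0.4286) → pose (-4.4631, 2.2236, -2.0896)
step 3: θ'=-3.5896 (R=2.3333) → pose (-1.4261, 3.1697, -3.5896)

(-1.4261, 3.1697, -3.5896)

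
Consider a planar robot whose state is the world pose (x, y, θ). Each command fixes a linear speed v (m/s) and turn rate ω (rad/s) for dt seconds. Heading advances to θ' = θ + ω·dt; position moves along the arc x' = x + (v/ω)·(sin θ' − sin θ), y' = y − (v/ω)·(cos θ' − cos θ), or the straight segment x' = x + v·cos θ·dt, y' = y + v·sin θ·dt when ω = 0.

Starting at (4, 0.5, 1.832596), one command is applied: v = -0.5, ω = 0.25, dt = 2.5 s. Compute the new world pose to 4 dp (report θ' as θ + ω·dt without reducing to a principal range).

θ' = 1.8326 + 0.25·2.5 = 2.4576
R = v/ω = -0.5/0.25 = -2.0000
x' = 4 + -2.0000·(sin 2.4576 − sin 1.8326) = 4.6681
y' = 0.5 − -2.0000·(cos 2.4576 − cos 1.8326) = -0.5325

(4.6681, -0.5325, 2.4576)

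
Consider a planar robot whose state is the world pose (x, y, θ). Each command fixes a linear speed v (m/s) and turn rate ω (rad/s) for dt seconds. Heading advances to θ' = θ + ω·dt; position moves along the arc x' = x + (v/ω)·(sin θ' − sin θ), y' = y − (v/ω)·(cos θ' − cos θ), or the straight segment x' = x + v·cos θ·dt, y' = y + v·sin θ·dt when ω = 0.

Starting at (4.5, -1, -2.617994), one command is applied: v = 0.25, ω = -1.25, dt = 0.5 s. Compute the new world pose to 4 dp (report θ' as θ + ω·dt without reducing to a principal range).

(4.3798, -1.0258, -3.2430)

θ' = -2.6180 + -1.25·0.5 = -3.2430
R = v/ω = 0.25/-1.25 = -0.2000
x' = 4.5 + -0.2000·(sin -3.2430 − sin -2.6180) = 4.3798
y' = -1 − -0.2000·(cos -3.2430 − cos -2.6180) = -1.0258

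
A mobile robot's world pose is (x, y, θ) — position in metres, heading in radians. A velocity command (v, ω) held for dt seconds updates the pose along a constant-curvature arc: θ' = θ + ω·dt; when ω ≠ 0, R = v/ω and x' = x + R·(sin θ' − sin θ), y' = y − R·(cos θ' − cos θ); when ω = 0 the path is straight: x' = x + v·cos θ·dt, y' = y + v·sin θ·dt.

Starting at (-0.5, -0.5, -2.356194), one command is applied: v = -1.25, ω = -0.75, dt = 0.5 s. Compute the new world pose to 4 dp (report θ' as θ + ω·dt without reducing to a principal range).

(0.0136, -0.1502, -2.7312)

θ' = -2.3562 + -0.75·0.5 = -2.7312
R = v/ω = -1.25/-0.75 = 1.6667
x' = -0.5 + 1.6667·(sin -2.7312 − sin -2.3562) = 0.0136
y' = -0.5 − 1.6667·(cos -2.7312 − cos -2.3562) = -0.1502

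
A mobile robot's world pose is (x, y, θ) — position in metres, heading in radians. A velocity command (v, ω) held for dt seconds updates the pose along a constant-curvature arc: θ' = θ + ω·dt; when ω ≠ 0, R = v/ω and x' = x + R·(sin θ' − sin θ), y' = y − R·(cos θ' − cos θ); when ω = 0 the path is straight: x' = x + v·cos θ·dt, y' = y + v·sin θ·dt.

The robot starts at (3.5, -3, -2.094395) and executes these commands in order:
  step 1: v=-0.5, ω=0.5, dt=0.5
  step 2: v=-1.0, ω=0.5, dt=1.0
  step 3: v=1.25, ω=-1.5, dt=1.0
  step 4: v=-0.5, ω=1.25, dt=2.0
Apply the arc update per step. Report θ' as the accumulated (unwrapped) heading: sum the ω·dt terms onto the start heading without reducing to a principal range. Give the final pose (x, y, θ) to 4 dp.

step 1: θ'=-1.8444 (R=-1.0000) → pose (3.5968, -2.7702, -1.8444)
step 2: θ'=-1.3444 (R=-2.0000) → pose (3.6201, -1.7809, -1.3444)
step 3: θ'=-2.8444 (R=-0.8333) → pose (3.0521, -2.7647, -2.8444)
step 4: θ'=-0.3444 (R=-0.4000) → pose (3.0700, -2.0057, -0.3444)

(3.0700, -2.0057, -0.3444)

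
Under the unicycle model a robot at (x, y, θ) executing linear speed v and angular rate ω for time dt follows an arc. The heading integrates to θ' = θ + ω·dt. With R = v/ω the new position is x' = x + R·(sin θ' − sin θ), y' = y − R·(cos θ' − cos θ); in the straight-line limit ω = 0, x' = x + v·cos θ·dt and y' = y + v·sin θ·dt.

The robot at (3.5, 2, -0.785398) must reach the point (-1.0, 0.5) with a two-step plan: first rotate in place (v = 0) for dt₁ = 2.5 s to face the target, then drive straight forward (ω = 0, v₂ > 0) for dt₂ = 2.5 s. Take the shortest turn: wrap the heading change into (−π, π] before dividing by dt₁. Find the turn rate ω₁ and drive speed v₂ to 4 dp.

heading to target = atan2(0.5−2, -1−3.5) = -2.8198
Δθ = wrap(-2.8198 − -0.7854) = -2.0344; ω₁ = Δθ/dt₁ = -0.8138
distance = √((-1−3.5)² + (0.5−2)²) = 4.7434; v₂ = distance/dt₂ = 1.8974

ω₁ = -0.8138, v₂ = 1.8974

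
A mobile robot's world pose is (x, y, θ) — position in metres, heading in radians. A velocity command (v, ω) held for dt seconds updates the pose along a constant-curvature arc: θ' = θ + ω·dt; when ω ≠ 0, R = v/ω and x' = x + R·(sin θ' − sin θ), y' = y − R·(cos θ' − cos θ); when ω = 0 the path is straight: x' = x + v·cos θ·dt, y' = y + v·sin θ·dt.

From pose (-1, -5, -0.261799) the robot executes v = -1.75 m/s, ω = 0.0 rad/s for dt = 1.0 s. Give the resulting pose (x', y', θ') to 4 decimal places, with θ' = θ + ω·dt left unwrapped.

θ' = -0.2618 + 0.0·1.0 = -0.2618
ω = 0 → straight: x' = -1 + -1.75·cos(-0.2618)·1.0 = -2.6904
y' = -5 + -1.75·sin(-0.2618)·1.0 = -4.5471

(-2.6904, -4.5471, -0.2618)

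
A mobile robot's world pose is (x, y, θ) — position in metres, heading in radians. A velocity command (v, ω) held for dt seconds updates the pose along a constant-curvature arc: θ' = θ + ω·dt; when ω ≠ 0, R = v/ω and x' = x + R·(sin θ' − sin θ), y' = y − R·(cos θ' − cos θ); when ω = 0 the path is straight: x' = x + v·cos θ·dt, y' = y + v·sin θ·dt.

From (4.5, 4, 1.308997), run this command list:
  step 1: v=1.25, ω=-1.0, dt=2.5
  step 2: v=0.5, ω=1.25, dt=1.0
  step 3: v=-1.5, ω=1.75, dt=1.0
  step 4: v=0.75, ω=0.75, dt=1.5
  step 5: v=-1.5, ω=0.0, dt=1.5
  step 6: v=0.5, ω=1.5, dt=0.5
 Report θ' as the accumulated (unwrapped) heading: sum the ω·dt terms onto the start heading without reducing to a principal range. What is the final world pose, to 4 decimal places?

(7.6763, 3.0691, 3.6840)

step 1: θ'=-1.1910 (R=-1.2500) → pose (6.8683, 4.1399, -1.1910)
step 2: θ'=0.0590 (R=0.4000) → pose (7.2634, 3.8889, 0.0590)
step 3: θ'=1.8090 (R=-0.8571) → pose (6.4810, 2.8310, 1.8090)
step 4: θ'=2.9340 (R=1.0000) → pose (5.7154, 3.5736, 2.9340)
step 5: θ'=2.9340 (straight) → pose (7.9170, 3.1098, 2.9340)
step 6: θ'=3.6840 (R=0.3333) → pose (7.6763, 3.0691, 3.6840)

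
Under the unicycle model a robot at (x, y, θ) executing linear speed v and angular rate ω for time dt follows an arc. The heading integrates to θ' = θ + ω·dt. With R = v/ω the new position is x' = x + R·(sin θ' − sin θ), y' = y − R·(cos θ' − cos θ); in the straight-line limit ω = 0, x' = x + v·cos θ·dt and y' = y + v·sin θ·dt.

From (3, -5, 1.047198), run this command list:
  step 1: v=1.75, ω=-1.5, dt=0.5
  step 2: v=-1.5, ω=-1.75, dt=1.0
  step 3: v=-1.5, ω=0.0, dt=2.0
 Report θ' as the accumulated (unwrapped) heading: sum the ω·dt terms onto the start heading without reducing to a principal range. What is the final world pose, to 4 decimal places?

(2.2134, -0.7700, -1.4528)

step 1: θ'=0.2972 (R=-1.1667) → pose (3.6687, -4.4678, 0.2972)
step 2: θ'=-1.4528 (R=0.8571) → pose (2.5665, -3.7491, -1.4528)
step 3: θ'=-1.4528 (straight) → pose (2.2134, -0.7700, -1.4528)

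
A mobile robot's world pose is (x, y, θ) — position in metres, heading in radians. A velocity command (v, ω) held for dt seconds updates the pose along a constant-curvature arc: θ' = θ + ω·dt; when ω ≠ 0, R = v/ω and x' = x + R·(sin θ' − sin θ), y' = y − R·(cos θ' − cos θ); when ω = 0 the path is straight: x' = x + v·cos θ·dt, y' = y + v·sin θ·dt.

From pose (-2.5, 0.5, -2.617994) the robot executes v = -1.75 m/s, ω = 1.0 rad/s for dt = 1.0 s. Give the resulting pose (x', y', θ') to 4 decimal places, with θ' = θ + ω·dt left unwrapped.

θ' = -2.6180 + 1.0·1.0 = -1.6180
R = v/ω = -1.75/1.0 = -1.7500
x' = -2.5 + -1.7500·(sin -1.6180 − sin -2.6180) = -1.6269
y' = 0.5 − -1.7500·(cos -1.6180 − cos -2.6180) = 1.9330

(-1.6269, 1.9330, -1.6180)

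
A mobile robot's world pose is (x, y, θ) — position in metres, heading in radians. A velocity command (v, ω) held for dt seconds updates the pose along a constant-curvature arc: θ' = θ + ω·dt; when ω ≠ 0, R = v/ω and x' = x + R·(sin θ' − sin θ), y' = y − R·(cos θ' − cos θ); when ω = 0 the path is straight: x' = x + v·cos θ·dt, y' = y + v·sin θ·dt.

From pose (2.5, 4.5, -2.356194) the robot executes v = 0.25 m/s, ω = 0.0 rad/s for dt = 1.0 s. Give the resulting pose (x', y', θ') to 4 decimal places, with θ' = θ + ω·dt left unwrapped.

(2.3232, 4.3232, -2.3562)

θ' = -2.3562 + 0.0·1.0 = -2.3562
ω = 0 → straight: x' = 2.5 + 0.25·cos(-2.3562)·1.0 = 2.3232
y' = 4.5 + 0.25·sin(-2.3562)·1.0 = 4.3232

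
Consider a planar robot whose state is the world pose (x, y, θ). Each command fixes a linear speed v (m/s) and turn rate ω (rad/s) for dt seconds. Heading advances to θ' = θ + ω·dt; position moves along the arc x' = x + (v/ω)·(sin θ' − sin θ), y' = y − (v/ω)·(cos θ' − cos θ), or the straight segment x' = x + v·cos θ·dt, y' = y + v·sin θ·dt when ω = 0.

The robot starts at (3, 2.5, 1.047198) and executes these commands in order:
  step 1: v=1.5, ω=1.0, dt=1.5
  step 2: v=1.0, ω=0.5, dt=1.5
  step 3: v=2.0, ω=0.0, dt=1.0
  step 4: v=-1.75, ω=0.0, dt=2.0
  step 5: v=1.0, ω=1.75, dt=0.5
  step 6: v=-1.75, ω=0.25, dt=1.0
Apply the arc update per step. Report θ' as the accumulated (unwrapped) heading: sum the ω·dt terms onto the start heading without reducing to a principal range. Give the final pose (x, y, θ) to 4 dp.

step 1: θ'=2.5472 (R=1.5000) → pose (2.5410, 4.4927, 2.5472)
step 2: θ'=3.2972 (R=2.0000) → pose (1.1110, 4.8116, 3.2972)
step 3: θ'=3.2972 (straight) → pose (-0.8648, 4.5016, 3.2972)
step 4: θ'=3.2972 (straight) → pose (2.5929, 5.0441, 3.2972)
step 5: θ'=4.1722 (R=0.5714) → pose (2.1914, 4.7734, 4.1722)
step 6: θ'=4.4222 (R=-7.0000) → pose (2.8954, 6.3706, 4.4222)

(2.8954, 6.3706, 4.4222)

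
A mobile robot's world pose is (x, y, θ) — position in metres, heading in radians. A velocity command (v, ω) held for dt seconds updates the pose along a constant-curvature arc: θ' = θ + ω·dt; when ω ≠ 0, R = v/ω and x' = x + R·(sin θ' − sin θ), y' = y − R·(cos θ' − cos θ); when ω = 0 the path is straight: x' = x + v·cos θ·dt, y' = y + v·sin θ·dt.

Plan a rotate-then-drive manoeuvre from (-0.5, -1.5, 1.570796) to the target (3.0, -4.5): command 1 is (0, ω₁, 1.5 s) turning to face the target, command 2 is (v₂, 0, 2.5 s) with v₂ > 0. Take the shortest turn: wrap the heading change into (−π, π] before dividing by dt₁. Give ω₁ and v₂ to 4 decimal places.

ω₁ = -1.5196, v₂ = 1.8439

heading to target = atan2(-4.5−-1.5, 3−-0.5) = -0.7086
Δθ = wrap(-0.7086 − 1.5708) = -2.2794; ω₁ = Δθ/dt₁ = -1.5196
distance = √((3−-0.5)² + (-4.5−-1.5)²) = 4.6098; v₂ = distance/dt₂ = 1.8439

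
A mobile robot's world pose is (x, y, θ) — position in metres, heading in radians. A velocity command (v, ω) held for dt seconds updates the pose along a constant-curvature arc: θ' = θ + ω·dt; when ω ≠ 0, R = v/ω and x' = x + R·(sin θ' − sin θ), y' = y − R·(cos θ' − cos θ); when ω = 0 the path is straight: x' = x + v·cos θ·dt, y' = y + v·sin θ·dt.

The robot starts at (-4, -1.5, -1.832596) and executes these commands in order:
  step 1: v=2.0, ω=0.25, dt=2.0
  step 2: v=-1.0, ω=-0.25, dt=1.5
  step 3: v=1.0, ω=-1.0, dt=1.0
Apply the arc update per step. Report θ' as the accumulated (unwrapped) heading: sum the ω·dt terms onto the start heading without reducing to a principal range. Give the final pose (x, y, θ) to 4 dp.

(-4.6924, -4.7398, -2.7076)

step 1: θ'=-1.3326 (R=8.0000) → pose (-4.0467, -5.4582, -1.3326)
step 2: θ'=-1.7076 (R=4.0000) → pose (-4.1223, -3.9689, -1.7076)
step 3: θ'=-2.7076 (R=-1.0000) → pose (-4.6924, -4.7398, -2.7076)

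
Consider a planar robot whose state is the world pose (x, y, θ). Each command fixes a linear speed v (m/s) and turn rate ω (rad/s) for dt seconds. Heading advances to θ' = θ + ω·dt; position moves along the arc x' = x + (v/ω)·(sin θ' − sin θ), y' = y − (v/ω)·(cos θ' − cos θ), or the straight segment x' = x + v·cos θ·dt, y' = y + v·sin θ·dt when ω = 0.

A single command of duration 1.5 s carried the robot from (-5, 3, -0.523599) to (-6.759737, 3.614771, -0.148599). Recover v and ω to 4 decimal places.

v = -1.2500, ω = 0.2500

Δθ = -0.148599 − -0.523599 = 0.375000
ω = Δθ/dt = 0.375000/1.5 = 0.2500
R = Δx/(sin θ' − sin θ) = -5.0000
v = R·ω = -5.0000·0.2500 = -1.2500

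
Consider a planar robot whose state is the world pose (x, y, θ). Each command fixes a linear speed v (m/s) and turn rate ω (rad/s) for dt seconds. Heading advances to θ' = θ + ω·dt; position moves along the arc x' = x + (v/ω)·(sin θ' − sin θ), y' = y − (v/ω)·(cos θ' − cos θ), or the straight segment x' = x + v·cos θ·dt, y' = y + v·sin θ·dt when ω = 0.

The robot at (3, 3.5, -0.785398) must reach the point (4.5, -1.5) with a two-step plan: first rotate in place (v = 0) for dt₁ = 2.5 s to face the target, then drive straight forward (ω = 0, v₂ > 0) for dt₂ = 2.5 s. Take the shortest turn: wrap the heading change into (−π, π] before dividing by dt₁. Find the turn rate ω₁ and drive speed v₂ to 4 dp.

ω₁ = -0.1976, v₂ = 2.0881

heading to target = atan2(-1.5−3.5, 4.5−3) = -1.2793
Δθ = wrap(-1.2793 − -0.7854) = -0.4939; ω₁ = Δθ/dt₁ = -0.1976
distance = √((4.5−3)² + (-1.5−3.5)²) = 5.2202; v₂ = distance/dt₂ = 2.0881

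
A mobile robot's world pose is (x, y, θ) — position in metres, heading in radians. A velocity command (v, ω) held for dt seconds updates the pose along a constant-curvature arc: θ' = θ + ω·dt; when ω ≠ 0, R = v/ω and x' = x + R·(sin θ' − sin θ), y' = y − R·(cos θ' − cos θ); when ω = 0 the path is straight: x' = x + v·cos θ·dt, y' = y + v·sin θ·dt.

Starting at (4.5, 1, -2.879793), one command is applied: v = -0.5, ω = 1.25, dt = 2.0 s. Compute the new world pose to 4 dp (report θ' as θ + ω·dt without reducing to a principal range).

θ' = -2.8798 + 1.25·2.0 = -0.3798
R = v/ω = -0.5/1.25 = -0.4000
x' = 4.5 + -0.4000·(sin -0.3798 − sin -2.8798) = 4.5448
y' = 1 − -0.4000·(cos -0.3798 − cos -2.8798) = 1.7579

(4.5448, 1.7579, -0.3798)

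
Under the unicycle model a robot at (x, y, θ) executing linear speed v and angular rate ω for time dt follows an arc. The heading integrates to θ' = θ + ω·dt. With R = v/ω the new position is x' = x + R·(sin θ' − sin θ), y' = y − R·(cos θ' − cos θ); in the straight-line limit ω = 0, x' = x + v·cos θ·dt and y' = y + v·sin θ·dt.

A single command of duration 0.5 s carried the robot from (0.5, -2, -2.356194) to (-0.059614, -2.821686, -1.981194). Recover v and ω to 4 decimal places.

Δθ = -1.981194 − -2.356194 = 0.375000
ω = Δθ/dt = 0.375000/0.5 = 0.7500
R = −Δy/(cos θ' − cos θ) = 2.6667
v = R·ω = 2.6667·0.7500 = 2.0000

v = 2.0000, ω = 0.7500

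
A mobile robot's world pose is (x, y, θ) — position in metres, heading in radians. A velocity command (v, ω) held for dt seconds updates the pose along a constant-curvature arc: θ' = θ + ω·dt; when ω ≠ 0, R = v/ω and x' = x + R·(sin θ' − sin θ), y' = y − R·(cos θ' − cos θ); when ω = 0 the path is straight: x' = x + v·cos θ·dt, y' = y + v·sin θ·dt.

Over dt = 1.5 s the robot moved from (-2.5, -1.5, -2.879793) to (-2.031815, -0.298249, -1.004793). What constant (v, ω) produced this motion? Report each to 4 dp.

v = -1.0000, ω = 1.2500

Δθ = -1.004793 − -2.879793 = 1.875000
ω = Δθ/dt = 1.875000/1.5 = 1.2500
R = −Δy/(cos θ' − cos θ) = -0.8000
v = R·ω = -0.8000·1.2500 = -1.0000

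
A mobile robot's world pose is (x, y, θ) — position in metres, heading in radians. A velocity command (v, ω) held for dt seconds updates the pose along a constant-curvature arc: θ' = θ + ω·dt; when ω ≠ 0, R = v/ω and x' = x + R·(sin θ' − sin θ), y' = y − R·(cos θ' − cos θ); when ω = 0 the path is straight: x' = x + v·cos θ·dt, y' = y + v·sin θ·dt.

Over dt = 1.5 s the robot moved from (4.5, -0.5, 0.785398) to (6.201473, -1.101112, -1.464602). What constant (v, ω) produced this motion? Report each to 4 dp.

Δθ = -1.464602 − 0.785398 = -2.250000
ω = Δθ/dt = -2.250000/1.5 = -1.5000
R = Δx/(sin θ' − sin θ) = -1.0000
v = R·ω = -1.0000·-1.5000 = 1.5000

v = 1.5000, ω = -1.5000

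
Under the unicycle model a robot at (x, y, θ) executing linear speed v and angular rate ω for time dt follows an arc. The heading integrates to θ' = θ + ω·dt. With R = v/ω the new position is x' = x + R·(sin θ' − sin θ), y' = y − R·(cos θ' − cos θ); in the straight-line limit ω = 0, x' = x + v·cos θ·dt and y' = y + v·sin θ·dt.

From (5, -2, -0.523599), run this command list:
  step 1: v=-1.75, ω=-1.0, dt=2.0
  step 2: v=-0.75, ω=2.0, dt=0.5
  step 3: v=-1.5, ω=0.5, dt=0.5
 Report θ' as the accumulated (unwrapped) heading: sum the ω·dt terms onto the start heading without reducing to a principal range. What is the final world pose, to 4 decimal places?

(4.8902, 2.0022, -1.2736)

step 1: θ'=-2.5236 (R=1.7500) → pose (4.8610, 0.9419, -2.5236)
step 2: θ'=-1.5236 (R=-0.3750) → pose (5.0184, 1.2652, -1.5236)
step 3: θ'=-1.2736 (R=-3.0000) → pose (4.8902, 2.0022, -1.2736)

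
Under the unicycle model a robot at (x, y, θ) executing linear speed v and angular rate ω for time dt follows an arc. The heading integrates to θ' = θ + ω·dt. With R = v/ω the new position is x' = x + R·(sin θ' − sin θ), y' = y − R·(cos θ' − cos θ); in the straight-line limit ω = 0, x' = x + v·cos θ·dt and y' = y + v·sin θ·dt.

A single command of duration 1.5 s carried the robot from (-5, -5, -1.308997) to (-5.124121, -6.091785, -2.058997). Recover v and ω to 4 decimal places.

Δθ = -2.058997 − -1.308997 = -0.750000
ω = Δθ/dt = -0.750000/1.5 = -0.5000
R = −Δy/(cos θ' − cos θ) = -1.5000
v = R·ω = -1.5000·-0.5000 = 0.7500

v = 0.7500, ω = -0.5000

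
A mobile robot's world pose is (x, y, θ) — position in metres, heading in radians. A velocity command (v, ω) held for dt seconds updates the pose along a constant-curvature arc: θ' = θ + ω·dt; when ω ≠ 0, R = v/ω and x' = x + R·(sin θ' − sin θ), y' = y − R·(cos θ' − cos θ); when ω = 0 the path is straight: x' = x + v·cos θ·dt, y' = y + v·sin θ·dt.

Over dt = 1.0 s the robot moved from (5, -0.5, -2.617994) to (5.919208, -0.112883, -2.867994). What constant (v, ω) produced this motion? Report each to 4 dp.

v = -1.0000, ω = -0.2500

Δθ = -2.867994 − -2.617994 = -0.250000
ω = Δθ/dt = -0.250000/1.0 = -0.2500
R = Δx/(sin θ' − sin θ) = 4.0000
v = R·ω = 4.0000·-0.2500 = -1.0000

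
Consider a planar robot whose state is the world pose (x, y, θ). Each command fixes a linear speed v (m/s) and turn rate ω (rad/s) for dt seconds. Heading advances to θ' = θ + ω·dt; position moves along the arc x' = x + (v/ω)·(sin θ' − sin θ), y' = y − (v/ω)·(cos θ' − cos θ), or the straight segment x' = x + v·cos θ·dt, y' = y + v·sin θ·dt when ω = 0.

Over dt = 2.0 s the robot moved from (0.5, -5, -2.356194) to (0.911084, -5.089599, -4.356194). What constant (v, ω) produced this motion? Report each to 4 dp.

Δθ = -4.356194 − -2.356194 = -2.000000
ω = Δθ/dt = -2.000000/2.0 = -1.0000
R = Δx/(sin θ' − sin θ) = 0.2500
v = R·ω = 0.2500·-1.0000 = -0.2500

v = -0.2500, ω = -1.0000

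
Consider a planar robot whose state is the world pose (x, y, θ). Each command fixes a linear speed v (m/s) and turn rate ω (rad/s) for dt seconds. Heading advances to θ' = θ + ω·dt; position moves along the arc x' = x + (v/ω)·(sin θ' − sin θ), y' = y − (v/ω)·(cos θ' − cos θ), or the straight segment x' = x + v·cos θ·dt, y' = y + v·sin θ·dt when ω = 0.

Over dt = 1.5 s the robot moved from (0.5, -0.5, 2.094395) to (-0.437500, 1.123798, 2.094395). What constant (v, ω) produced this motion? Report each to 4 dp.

v = 1.2500, ω = 0.0000

Δθ = 2.094395 − 2.094395 = 0.000000
ω = Δθ/dt = 0.000000/1.5 = 0.0000
ω = 0 → v = (Δx·cos θ + Δy·sin θ)/dt = 1.2500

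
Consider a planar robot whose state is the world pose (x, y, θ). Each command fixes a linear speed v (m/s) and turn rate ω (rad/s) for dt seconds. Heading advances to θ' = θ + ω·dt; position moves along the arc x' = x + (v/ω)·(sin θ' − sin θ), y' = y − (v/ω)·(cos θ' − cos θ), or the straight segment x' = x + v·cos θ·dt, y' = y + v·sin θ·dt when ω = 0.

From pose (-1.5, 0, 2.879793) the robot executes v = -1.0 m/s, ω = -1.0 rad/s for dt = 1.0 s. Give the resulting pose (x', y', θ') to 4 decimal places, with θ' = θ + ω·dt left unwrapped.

θ' = 2.8798 + -1.0·1.0 = 1.8798
R = v/ω = -1.0/-1.0 = 1.0000
x' = -1.5 + 1.0000·(sin 1.8798 − sin 2.8798) = -0.8062
y' = 0 − 1.0000·(cos 1.8798 − cos 2.8798) = -0.6618

(-0.8062, -0.6618, 1.8798)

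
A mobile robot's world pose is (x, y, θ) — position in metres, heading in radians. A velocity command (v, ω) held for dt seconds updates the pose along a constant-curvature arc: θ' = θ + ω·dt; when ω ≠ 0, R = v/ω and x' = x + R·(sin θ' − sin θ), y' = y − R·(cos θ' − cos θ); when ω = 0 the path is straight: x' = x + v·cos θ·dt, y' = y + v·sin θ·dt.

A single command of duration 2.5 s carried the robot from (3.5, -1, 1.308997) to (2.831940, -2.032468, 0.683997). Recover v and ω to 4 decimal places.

v = -0.5000, ω = -0.2500

Δθ = 0.683997 − 1.308997 = -0.625000
ω = Δθ/dt = -0.625000/2.5 = -0.2500
R = −Δy/(cos θ' − cos θ) = 2.0000
v = R·ω = 2.0000·-0.2500 = -0.5000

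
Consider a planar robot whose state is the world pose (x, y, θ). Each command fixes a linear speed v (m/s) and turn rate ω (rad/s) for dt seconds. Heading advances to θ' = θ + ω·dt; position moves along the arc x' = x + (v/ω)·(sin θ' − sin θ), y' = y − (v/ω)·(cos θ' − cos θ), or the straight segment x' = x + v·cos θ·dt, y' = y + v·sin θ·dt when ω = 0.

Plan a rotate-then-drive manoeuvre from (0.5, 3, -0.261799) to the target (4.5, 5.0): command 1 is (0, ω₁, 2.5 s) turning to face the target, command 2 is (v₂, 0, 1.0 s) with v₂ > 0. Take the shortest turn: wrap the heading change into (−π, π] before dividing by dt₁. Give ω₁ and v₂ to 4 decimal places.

ω₁ = 0.2902, v₂ = 4.4721

heading to target = atan2(5−3, 4.5−0.5) = 0.4636
Δθ = wrap(0.4636 − -0.2618) = 0.7254; ω₁ = Δθ/dt₁ = 0.2902
distance = √((4.5−0.5)² + (5−3)²) = 4.4721; v₂ = distance/dt₂ = 4.4721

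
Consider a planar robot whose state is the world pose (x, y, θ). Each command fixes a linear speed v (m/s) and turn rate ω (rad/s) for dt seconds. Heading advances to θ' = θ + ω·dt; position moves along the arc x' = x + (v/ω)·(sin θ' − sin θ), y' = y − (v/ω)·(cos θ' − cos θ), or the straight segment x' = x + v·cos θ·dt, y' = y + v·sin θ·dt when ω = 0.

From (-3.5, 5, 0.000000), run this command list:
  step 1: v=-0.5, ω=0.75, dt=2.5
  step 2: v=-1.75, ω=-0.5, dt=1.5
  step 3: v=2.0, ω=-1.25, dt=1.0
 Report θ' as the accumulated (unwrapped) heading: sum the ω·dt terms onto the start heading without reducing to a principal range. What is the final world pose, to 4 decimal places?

(-2.6743, 2.4738, -0.1250)

step 1: θ'=1.8750 (R=-0.6667) → pose (-4.1361, 4.1336, 1.8750)
step 2: θ'=1.1250 (R=3.5000) → pose (-4.3174, 1.5762, 1.1250)
step 3: θ'=-0.1250 (R=-1.6000) → pose (-2.6743, 2.4738, -0.1250)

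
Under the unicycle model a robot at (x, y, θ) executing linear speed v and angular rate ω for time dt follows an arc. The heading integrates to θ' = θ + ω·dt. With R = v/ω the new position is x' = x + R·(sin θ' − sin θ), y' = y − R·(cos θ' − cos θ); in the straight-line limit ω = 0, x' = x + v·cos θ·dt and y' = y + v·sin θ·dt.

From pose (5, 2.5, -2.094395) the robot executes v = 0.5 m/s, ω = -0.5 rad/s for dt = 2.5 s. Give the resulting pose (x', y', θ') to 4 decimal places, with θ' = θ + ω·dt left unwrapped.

θ' = -2.0944 + -0.5·2.5 = -3.3444
R = v/ω = 0.5/-0.5 = -1.0000
x' = 5 + -1.0000·(sin -3.3444 − sin -2.0944) = 3.9326
y' = 2.5 − -1.0000·(cos -3.3444 − cos -2.0944) = 2.0205

(3.9326, 2.0205, -3.3444)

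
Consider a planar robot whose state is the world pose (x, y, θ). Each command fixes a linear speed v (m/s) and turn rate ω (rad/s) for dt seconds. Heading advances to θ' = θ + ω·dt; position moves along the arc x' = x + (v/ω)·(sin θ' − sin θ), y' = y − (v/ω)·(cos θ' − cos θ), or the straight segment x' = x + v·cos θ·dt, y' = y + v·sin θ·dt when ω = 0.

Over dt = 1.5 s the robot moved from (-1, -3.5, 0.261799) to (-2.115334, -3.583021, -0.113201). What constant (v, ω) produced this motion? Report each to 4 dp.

Δθ = -0.113201 − 0.261799 = -0.375000
ω = Δθ/dt = -0.375000/1.5 = -0.2500
R = Δx/(sin θ' − sin θ) = 3.0000
v = R·ω = 3.0000·-0.2500 = -0.7500

v = -0.7500, ω = -0.2500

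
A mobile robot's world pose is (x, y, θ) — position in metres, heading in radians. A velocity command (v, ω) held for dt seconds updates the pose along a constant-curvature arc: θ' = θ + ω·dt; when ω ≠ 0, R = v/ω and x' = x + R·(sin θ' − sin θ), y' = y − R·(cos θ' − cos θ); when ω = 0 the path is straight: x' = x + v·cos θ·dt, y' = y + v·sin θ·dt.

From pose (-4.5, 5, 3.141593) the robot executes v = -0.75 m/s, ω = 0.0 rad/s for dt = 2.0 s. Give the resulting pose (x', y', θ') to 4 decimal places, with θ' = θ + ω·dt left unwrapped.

θ' = 3.1416 + 0.0·2.0 = 3.1416
ω = 0 → straight: x' = -4.5 + -0.75·cos(3.1416)·2.0 = -3.0000
y' = 5 + -0.75·sin(3.1416)·2.0 = 5.0000

(-3.0000, 5.0000, 3.1416)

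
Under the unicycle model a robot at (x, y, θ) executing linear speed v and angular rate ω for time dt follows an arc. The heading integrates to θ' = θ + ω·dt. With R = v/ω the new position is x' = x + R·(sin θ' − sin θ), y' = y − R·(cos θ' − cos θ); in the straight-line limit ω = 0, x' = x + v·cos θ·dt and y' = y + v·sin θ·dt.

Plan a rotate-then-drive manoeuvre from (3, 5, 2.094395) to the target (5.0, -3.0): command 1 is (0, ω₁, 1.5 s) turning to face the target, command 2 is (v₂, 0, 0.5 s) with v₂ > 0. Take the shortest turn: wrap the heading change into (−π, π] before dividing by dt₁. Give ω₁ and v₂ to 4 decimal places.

heading to target = atan2(-3−5, 5−3) = -1.3258
Δθ = wrap(-1.3258 − 2.0944) = 2.8630; ω₁ = Δθ/dt₁ = 1.9086
distance = √((5−3)² + (-3−5)²) = 8.2462; v₂ = distance/dt₂ = 16.4924

ω₁ = 1.9086, v₂ = 16.4924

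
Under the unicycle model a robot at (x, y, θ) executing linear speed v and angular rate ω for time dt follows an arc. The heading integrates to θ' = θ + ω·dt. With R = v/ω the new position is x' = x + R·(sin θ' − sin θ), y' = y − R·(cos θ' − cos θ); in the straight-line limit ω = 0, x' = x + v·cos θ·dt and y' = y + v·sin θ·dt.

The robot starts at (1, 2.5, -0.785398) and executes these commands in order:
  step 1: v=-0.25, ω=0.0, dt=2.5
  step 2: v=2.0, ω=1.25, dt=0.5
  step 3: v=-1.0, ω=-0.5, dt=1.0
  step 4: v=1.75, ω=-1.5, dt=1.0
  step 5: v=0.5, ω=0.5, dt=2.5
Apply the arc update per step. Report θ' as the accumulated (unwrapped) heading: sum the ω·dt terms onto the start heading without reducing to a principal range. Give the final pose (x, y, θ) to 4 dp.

step 1: θ'=-0.7854 (straight) → pose (0.5581, 2.9419, -0.7854)
step 2: θ'=-0.1604 (R=1.6000) → pose (1.4339, 2.4939, -0.1604)
step 3: θ'=-0.6604 (R=2.0000) → pose (0.5265, 2.8887, -0.6604)
step 4: θ'=-2.1604 (R=-1.1667) → pose (0.7805, 1.3186, -2.1604)
step 5: θ'=-0.9104 (R=1.0000) → pose (0.8219, 0.1491, -0.9104)

(0.8219, 0.1491, -0.9104)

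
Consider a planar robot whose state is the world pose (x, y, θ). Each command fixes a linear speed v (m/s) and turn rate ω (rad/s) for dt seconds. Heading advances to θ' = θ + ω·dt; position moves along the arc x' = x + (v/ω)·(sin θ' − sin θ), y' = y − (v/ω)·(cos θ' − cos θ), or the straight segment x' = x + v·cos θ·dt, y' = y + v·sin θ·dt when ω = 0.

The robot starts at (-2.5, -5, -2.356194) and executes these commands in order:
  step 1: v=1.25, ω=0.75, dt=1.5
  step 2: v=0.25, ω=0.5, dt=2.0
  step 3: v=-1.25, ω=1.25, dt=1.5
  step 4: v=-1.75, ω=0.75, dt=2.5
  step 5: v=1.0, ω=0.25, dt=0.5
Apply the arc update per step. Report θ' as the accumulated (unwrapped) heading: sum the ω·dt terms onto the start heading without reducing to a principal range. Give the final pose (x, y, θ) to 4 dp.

(-1.0282, -10.3120, 3.6438)

step 1: θ'=-1.2312 (R=1.6667) → pose (-2.8930, -6.7337, -1.2312)
step 2: θ'=-0.2312 (R=0.5000) → pose (-2.5361, -7.0538, -0.2312)
step 3: θ'=1.6438 (R=-1.0000) → pose (-3.7626, -8.1002, 1.6438)
step 4: θ'=3.5188 (R=-2.3333) → pose (-0.5760, -10.0993, 3.5188)
step 5: θ'=3.6438 (R=4.0000) → pose (-1.0282, -10.3120, 3.6438)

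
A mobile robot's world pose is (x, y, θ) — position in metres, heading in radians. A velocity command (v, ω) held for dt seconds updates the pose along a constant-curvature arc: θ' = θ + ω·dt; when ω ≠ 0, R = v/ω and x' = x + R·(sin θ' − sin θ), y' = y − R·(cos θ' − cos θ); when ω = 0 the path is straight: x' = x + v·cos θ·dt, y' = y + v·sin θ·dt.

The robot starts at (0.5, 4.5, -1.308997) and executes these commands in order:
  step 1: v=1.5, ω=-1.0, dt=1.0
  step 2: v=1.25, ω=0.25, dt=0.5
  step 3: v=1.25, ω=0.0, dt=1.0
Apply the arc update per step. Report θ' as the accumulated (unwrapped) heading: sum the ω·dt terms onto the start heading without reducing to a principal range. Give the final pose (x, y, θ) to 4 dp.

(-0.9494, 1.5927, -2.1840)

step 1: θ'=-2.3090 (R=-1.5000) → pose (0.1606, 3.1023, -2.3090)
step 2: θ'=-2.1840 (R=5.0000) → pose (-0.2300, 2.6150, -2.1840)
step 3: θ'=-2.1840 (straight) → pose (-0.9494, 1.5927, -2.1840)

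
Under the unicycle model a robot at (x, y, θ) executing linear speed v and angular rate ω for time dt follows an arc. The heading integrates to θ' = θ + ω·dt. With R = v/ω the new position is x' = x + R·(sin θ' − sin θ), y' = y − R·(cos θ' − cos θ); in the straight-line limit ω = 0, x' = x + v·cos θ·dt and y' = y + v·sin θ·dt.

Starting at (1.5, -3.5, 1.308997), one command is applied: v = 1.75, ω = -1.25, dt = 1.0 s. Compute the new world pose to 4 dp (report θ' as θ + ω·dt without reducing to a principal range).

θ' = 1.3090 + -1.25·1.0 = 0.0590
R = v/ω = 1.75/-1.25 = -1.4000
x' = 1.5 + -1.4000·(sin 0.0590 − sin 1.3090) = 2.7697
y' = -3.5 − -1.4000·(cos 0.0590 − cos 1.3090) = -2.4648

(2.7697, -2.4648, 0.0590)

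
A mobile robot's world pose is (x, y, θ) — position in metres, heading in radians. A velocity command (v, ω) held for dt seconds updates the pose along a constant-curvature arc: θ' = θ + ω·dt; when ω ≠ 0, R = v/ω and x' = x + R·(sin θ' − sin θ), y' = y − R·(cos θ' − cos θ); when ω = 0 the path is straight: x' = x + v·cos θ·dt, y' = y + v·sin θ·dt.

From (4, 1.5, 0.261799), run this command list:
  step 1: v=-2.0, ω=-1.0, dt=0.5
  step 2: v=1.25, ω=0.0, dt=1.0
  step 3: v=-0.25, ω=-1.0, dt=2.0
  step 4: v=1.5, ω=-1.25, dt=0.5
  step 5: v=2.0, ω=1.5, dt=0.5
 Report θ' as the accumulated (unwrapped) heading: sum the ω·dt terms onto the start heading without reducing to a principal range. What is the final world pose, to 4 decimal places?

step 1: θ'=-0.2382 (R=2.0000) → pose (3.0105, 1.4883, -0.2382)
step 2: θ'=-0.2382 (straight) → pose (4.2252, 1.1934, -0.2382)
step 3: θ'=-2.2382 (R=0.2500) → pose (4.0878, 1.5911, -2.2382)
step 4: θ'=-2.8632 (R=-1.2000) → pose (3.4750, 1.1800, -2.8632)
step 5: θ'=-2.1132 (R=1.3333) → pose (2.6995, 0.5863, -2.1132)

(2.6995, 0.5863, -2.1132)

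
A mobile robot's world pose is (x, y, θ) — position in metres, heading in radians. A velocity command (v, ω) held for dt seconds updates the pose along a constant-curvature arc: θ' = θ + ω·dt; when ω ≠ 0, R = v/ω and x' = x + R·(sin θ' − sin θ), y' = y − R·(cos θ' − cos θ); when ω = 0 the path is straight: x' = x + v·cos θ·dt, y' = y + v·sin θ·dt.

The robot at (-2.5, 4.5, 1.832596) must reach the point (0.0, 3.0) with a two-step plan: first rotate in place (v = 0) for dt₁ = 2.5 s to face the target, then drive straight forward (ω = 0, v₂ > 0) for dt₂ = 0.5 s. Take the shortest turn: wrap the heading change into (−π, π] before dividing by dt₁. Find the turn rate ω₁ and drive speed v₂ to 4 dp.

heading to target = atan2(3−4.5, 0−-2.5) = -0.5404
Δθ = wrap(-0.5404 − 1.8326) = -2.3730; ω₁ = Δθ/dt₁ = -0.9492
distance = √((0−-2.5)² + (3−4.5)²) = 2.9155; v₂ = distance/dt₂ = 5.8310

ω₁ = -0.9492, v₂ = 5.8310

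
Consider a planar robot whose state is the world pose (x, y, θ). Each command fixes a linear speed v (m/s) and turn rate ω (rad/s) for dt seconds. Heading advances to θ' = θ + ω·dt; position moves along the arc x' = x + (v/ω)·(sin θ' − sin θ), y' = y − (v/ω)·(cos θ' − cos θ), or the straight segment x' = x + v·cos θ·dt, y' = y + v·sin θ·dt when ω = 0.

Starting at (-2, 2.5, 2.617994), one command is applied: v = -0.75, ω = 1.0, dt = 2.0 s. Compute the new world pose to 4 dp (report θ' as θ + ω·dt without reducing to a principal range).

(-0.8783, 3.0788, 4.6180)

θ' = 2.6180 + 1.0·2.0 = 4.6180
R = v/ω = -0.75/1.0 = -0.7500
x' = -2 + -0.7500·(sin 4.6180 − sin 2.6180) = -0.8783
y' = 2.5 − -0.7500·(cos 4.6180 − cos 2.6180) = 3.0788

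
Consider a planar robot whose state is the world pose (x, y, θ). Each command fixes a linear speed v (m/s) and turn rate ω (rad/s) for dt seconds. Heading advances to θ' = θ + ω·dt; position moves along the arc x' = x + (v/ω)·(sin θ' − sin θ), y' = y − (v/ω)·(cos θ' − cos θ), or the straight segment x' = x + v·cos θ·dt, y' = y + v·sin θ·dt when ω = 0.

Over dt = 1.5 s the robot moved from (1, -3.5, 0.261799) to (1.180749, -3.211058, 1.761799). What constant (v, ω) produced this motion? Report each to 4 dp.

v = 0.2500, ω = 1.0000

Δθ = 1.761799 − 0.261799 = 1.500000
ω = Δθ/dt = 1.500000/1.5 = 1.0000
R = −Δy/(cos θ' − cos θ) = 0.2500
v = R·ω = 0.2500·1.0000 = 0.2500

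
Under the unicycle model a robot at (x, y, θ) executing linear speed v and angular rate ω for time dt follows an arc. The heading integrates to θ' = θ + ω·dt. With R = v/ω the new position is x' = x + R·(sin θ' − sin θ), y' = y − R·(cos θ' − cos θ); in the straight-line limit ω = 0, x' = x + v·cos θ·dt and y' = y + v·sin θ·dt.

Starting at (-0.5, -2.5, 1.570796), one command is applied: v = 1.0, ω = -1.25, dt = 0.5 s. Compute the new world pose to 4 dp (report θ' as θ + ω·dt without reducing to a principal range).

(-0.3488, -2.0319, 0.9458)

θ' = 1.5708 + -1.25·0.5 = 0.9458
R = v/ω = 1.0/-1.25 = -0.8000
x' = -0.5 + -0.8000·(sin 0.9458 − sin 1.5708) = -0.3488
y' = -2.5 − -0.8000·(cos 0.9458 − cos 1.5708) = -2.0319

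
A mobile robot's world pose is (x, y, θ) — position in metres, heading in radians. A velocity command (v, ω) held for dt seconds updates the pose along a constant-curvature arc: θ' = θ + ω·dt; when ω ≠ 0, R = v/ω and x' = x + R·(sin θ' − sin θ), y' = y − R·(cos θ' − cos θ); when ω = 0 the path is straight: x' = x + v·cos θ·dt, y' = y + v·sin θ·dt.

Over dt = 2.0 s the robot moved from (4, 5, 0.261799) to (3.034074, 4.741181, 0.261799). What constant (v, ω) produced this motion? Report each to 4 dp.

Δθ = 0.261799 − 0.261799 = 0.000000
ω = Δθ/dt = 0.000000/2.0 = 0.0000
ω = 0 → v = (Δx·cos θ + Δy·sin θ)/dt = -0.5000

v = -0.5000, ω = 0.0000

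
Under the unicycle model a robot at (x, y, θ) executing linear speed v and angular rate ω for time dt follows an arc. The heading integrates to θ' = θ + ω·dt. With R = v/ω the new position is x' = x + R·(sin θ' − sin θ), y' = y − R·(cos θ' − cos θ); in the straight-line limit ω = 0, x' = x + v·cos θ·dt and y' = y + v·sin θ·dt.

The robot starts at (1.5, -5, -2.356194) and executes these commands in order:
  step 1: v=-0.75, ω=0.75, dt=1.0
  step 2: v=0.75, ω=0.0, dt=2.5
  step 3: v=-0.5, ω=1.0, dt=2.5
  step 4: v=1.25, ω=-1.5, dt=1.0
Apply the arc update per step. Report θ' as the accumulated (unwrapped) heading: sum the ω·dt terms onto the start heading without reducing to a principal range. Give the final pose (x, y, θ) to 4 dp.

step 1: θ'=-1.6062 (R=-1.0000) → pose (1.7923, -4.3283, -1.6062)
step 2: θ'=-1.6062 (straight) → pose (1.7259, -6.2021, -1.6062)
step 3: θ'=0.8938 (R=-0.5000) → pose (0.8365, -5.8712, 0.8938)
step 4: θ'=-0.6062 (R=-0.8333) → pose (1.9608, -5.7084, -0.6062)

(1.9608, -5.7084, -0.6062)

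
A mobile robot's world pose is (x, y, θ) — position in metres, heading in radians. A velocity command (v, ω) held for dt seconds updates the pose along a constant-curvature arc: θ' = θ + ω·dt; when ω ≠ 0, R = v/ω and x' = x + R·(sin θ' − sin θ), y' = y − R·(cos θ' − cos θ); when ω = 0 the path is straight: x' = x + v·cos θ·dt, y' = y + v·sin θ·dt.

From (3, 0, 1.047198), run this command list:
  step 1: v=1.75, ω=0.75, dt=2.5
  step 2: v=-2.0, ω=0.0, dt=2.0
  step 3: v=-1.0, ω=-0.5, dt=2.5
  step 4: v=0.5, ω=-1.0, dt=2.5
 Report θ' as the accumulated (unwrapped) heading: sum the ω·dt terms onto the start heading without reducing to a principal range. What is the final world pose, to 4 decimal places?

step 1: θ'=2.9222 (R=2.3333) → pose (1.4871, 3.4441, 2.9222)
step 2: θ'=2.9222 (straight) → pose (5.3912, 2.5735, 2.9222)
step 3: θ'=1.6722 (R=2.0000) → pose (6.9457, 0.8239, 1.6722)
step 4: θ'=-0.8278 (R=-0.5000) → pose (7.8113, 1.2128, -0.8278)

(7.8113, 1.2128, -0.8278)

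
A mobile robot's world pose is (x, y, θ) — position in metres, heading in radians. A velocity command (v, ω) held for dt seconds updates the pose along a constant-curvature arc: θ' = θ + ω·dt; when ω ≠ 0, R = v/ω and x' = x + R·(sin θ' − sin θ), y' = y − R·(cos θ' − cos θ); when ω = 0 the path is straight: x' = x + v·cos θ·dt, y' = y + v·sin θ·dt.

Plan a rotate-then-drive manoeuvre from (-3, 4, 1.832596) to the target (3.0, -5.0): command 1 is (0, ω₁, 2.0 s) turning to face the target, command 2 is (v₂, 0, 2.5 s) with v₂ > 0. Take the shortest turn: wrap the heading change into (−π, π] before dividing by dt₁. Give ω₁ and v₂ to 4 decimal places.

heading to target = atan2(-5−4, 3−-3) = -0.9828
Δθ = wrap(-0.9828 − 1.8326) = -2.8154; ω₁ = Δθ/dt₁ = -1.4077
distance = √((3−-3)² + (-5−4)²) = 10.8167; v₂ = distance/dt₂ = 4.3267

ω₁ = -1.4077, v₂ = 4.3267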